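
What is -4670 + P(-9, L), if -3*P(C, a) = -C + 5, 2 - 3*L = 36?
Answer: -14024/3 ≈ -4674.7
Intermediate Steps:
L = -34/3 (L = 2/3 - 1/3*36 = 2/3 - 12 = -34/3 ≈ -11.333)
P(C, a) = -5/3 + C/3 (P(C, a) = -(-C + 5)/3 = -(5 - C)/3 = -5/3 + C/3)
-4670 + P(-9, L) = -4670 + (-5/3 + (1/3)*(-9)) = -4670 + (-5/3 - 3) = -4670 - 14/3 = -14024/3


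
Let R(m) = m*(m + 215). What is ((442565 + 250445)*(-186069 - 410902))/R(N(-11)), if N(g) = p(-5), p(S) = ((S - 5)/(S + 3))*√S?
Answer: 82741374542*√5/(25*(√5 - 43*I)) ≈ 8.9257e+6 + 1.7164e+8*I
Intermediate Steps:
p(S) = √S*(-5 + S)/(3 + S) (p(S) = ((-5 + S)/(3 + S))*√S = √S*(-5 + S)/(3 + S))
N(g) = 5*I*√5 (N(g) = √(-5)*(-5 - 5)/(3 - 5) = (I*√5)*(-10)/(-2) = (I*√5)*(-½)*(-10) = 5*I*√5)
R(m) = m*(215 + m)
((442565 + 250445)*(-186069 - 410902))/R(N(-11)) = ((442565 + 250445)*(-186069 - 410902))/(((5*I*√5)*(215 + 5*I*√5))) = (693010*(-596971))/((5*I*√5*(215 + 5*I*√5))) = -(-82741374542)*I*√5/(5*(215 + 5*I*√5)) = 82741374542*I*√5/(5*(215 + 5*I*√5))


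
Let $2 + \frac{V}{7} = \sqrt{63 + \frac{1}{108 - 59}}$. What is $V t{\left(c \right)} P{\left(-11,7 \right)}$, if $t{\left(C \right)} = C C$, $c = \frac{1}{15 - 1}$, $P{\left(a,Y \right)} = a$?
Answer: $\frac{11}{14} - \frac{11 \sqrt{193}}{49} \approx -2.333$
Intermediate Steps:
$c = \frac{1}{14} \approx 0.071429$
$V = -14 + 4 \sqrt{193}$ ($V = -14 + 7 \sqrt{63 + \frac{1}{108 - 59}} = -14 + 7 \sqrt{63 + \frac{1}{49}} = -14 + 7 \sqrt{\frac{3088}{49}} = -14 + 7 \frac{4 \sqrt{193}}{7} = -14 + 4 \sqrt{193} \approx 41.57$)
$t{\left(C \right)} = C^{2}$
$V t{\left(c \right)} P{\left(-11,7 \right)} = \frac{-14 + 4 \sqrt{193}}{196} \left(-11\right) = \left(-14 + 4 \sqrt{193}\right) \frac{1}{196} \left(-11\right) = \left(- \frac{1}{14} + \frac{\sqrt{193}}{49}\right) \left(-11\right) = \frac{11}{14} - \frac{11 \sqrt{193}}{49}$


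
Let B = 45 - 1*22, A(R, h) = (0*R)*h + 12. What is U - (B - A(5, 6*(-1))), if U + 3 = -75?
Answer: -89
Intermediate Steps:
A(R, h) = 12 (A(R, h) = 0*h + 12 = 0 + 12 = 12)
U = -78 (U = -3 - 75 = -78)
B = 23 (B = 45 - 22 = 23)
U - (B - A(5, 6*(-1))) = -78 - (23 - 1*12) = -78 - (23 - 12) = -78 - 1*11 = -78 - 11 = -89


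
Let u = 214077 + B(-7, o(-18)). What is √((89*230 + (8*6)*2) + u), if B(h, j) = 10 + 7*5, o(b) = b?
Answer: 8*√3667 ≈ 484.45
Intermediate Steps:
B(h, j) = 45 (B(h, j) = 10 + 35 = 45)
u = 214122 (u = 214077 + 45 = 214122)
√((89*230 + (8*6)*2) + u) = √((89*230 + (8*6)*2) + 214122) = √((20470 + 48*2) + 214122) = √((20470 + 96) + 214122) = √(20566 + 214122) = √234688 = 8*√3667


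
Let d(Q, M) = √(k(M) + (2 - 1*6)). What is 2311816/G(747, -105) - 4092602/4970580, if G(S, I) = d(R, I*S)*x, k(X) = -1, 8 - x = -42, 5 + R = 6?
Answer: -2046301/2485290 - 1155908*I*√5/125 ≈ -0.82337 - 20678.0*I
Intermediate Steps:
R = 1 (R = -5 + 6 = 1)
x = 50 (x = 8 - 1*(-42) = 8 + 42 = 50)
d(Q, M) = I*√5 (d(Q, M) = √(-1 + (2 - 1*6)) = √(-1 + (2 - 6)) = √(-1 - 4) = √(-5) = I*√5)
G(S, I) = 50*I*√5 (G(S, I) = (I*√5)*50 = 50*I*√5)
2311816/G(747, -105) - 4092602/4970580 = 2311816/((50*I*√5)) - 4092602/4970580 = 2311816*(-I*√5/250) - 4092602*1/4970580 = -1155908*I*√5/125 - 2046301/2485290 = -2046301/2485290 - 1155908*I*√5/125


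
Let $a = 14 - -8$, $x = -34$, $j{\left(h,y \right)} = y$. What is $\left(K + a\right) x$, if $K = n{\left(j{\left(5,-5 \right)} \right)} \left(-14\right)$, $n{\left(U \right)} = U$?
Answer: $-3128$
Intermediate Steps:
$a = 22$ ($a = 14 + 8 = 22$)
$K = 70$ ($K = \left(-5\right) \left(-14\right) = 70$)
$\left(K + a\right) x = \left(70 + 22\right) \left(-34\right) = 92 \left(-34\right) = -3128$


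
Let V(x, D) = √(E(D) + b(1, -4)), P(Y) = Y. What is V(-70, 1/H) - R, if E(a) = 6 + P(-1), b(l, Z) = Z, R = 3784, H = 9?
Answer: -3783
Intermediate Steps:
E(a) = 5 (E(a) = 6 - 1 = 5)
V(x, D) = 1 (V(x, D) = √(5 - 4) = √1 = 1)
V(-70, 1/H) - R = 1 - 1*3784 = 1 - 3784 = -3783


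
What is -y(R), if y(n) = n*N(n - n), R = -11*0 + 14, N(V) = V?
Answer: 0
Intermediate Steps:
R = 14 (R = 0 + 14 = 14)
y(n) = 0 (y(n) = n*(n - n) = n*0 = 0)
-y(R) = -1*0 = 0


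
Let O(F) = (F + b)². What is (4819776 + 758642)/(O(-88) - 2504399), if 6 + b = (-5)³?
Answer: -2789209/1228219 ≈ -2.2709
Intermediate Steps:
b = -131 (b = -6 + (-5)³ = -6 - 125 = -131)
O(F) = (-131 + F)² (O(F) = (F - 131)² = (-131 + F)²)
(4819776 + 758642)/(O(-88) - 2504399) = (4819776 + 758642)/((-131 - 88)² - 2504399) = 5578418/((-219)² - 2504399) = 5578418/(47961 - 2504399) = 5578418/(-2456438) = 5578418*(-1/2456438) = -2789209/1228219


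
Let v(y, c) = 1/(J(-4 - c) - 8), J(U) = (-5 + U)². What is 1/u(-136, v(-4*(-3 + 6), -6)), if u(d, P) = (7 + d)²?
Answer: 1/16641 ≈ 6.0093e-5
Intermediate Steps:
v(y, c) = 1/(-8 + (-9 - c)²) (v(y, c) = 1/((-5 + (-4 - c))² - 8) = 1/((-9 - c)² - 8) = 1/(-8 + (-9 - c)²))
1/u(-136, v(-4*(-3 + 6), -6)) = 1/((7 - 136)²) = 1/((-129)²) = 1/16641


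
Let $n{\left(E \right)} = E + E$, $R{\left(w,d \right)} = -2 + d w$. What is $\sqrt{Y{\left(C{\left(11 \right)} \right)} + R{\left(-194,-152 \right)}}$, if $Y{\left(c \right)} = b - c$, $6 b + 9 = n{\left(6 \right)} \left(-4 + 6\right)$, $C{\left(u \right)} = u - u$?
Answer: $\frac{3 \sqrt{13106}}{2} \approx 171.72$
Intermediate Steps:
$n{\left(E \right)} = 2 E$
$C{\left(u \right)} = 0$
$b = \frac{5}{2}$ ($b = - \frac{3}{2} + \frac{2 \cdot 6 \left(-4 + 6\right)}{6} = - \frac{3}{2} + \frac{12 \cdot 2}{6} = - \frac{3}{2} + \frac{1}{6} \cdot 24 = - \frac{3}{2} + 4 = \frac{5}{2} \approx 2.5$)
$Y{\left(c \right)} = \frac{5}{2} - c$
$\sqrt{Y{\left(C{\left(11 \right)} \right)} + R{\left(-194,-152 \right)}} = \sqrt{\left(\frac{5}{2} - 0\right) - -29486} = \sqrt{\left(\frac{5}{2} + 0\right) + \left(-2 + 29488\right)} = \sqrt{\frac{5}{2} + 29486} = \sqrt{\frac{58977}{2}} = \frac{3 \sqrt{13106}}{2}$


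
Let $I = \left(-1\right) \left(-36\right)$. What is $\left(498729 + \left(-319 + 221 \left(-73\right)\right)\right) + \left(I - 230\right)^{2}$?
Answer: $519913$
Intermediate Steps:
$I = 36$
$\left(498729 + \left(-319 + 221 \left(-73\right)\right)\right) + \left(I - 230\right)^{2} = \left(498729 + \left(-319 + 221 \left(-73\right)\right)\right) + \left(36 - 230\right)^{2} = \left(498729 - 16452\right) + \left(-194\right)^{2} = \left(498729 - 16452\right) + 37636 = 482277 + 37636 = 519913$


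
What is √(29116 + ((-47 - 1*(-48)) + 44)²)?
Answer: √31141 ≈ 176.47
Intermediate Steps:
√(29116 + ((-47 - 1*(-48)) + 44)²) = √(29116 + ((-47 + 48) + 44)²) = √(29116 + (1 + 44)²) = √(29116 + 45²) = √(29116 + 2025) = √31141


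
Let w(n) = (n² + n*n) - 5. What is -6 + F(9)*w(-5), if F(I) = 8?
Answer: 354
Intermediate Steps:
w(n) = -5 + 2*n² (w(n) = (n² + n²) - 5 = 2*n² - 5 = -5 + 2*n²)
-6 + F(9)*w(-5) = -6 + 8*(-5 + 2*(-5)²) = -6 + 8*(-5 + 2*25) = -6 + 8*(-5 + 50) = -6 + 8*45 = -6 + 360 = 354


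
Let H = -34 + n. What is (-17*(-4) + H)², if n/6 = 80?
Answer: 264196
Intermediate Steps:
n = 480 (n = 6*80 = 480)
H = 446 (H = -34 + 480 = 446)
(-17*(-4) + H)² = (-17*(-4) + 446)² = (68 + 446)² = 514² = 264196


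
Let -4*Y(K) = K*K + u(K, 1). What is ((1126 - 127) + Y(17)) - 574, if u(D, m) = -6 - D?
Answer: 717/2 ≈ 358.50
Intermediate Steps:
Y(K) = 3/2 - K**2/4 + K/4 (Y(K) = -(K*K + (-6 - K))/4 = -(K**2 + (-6 - K))/4 = -(-6 + K**2 - K)/4 = 3/2 - K**2/4 + K/4)
((1126 - 127) + Y(17)) - 574 = ((1126 - 127) + (3/2 - 1/4*17**2 + (1/4)*17)) - 574 = (999 + (3/2 - 1/4*289 + 17/4)) - 574 = (999 + (3/2 - 289/4 + 17/4)) - 574 = (999 - 133/2) - 574 = 1865/2 - 574 = 717/2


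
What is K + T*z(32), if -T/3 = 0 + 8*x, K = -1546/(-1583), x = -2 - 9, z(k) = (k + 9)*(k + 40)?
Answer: 1233677770/1583 ≈ 7.7933e+5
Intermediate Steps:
z(k) = (9 + k)*(40 + k)
x = -11
K = 1546/1583 (K = -1546*(-1/1583) = 1546/1583 ≈ 0.97663)
T = 264 (T = -3*(0 + 8*(-11)) = -3*(0 - 88) = -3*(-88) = 264)
K + T*z(32) = 1546/1583 + 264*(360 + 32² + 49*32) = 1546/1583 + 264*(360 + 1024 + 1568) = 1546/1583 + 264*2952 = 1546/1583 + 779328 = 1233677770/1583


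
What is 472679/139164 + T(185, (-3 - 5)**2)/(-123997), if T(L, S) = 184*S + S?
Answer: 56963076203/17255918508 ≈ 3.3011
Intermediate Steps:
T(L, S) = 185*S
472679/139164 + T(185, (-3 - 5)**2)/(-123997) = 472679/139164 + (185*(-3 - 5)**2)/(-123997) = 472679*(1/139164) + (185*(-8)**2)*(-1/123997) = 472679/139164 + (185*64)*(-1/123997) = 472679/139164 + 11840*(-1/123997) = 472679/139164 - 11840/123997 = 56963076203/17255918508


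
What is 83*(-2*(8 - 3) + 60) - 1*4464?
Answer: -314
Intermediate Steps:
83*(-2*(8 - 3) + 60) - 1*4464 = 83*(-2*5 + 60) - 4464 = 83*(-10 + 60) - 4464 = 83*50 - 4464 = 4150 - 4464 = -314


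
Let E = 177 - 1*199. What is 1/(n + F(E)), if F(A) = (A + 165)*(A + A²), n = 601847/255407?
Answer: 255407/16874320709 ≈ 1.5136e-5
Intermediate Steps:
n = 601847/255407 (n = 601847*(1/255407) = 601847/255407 ≈ 2.3564)
E = -22 (E = 177 - 199 = -22)
F(A) = (165 + A)*(A + A²)
1/(n + F(E)) = 1/(601847/255407 - 22*(165 + (-22)² + 166*(-22))) = 1/(601847/255407 - 22*(165 + 484 - 3652)) = 1/(601847/255407 - 22*(-3003)) = 1/(601847/255407 + 66066) = 1/(16874320709/255407) = 255407/16874320709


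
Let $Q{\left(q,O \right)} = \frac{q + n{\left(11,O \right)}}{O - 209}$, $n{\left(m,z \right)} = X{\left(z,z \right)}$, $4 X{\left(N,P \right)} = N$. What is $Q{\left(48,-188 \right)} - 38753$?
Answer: $- \frac{15384942}{397} \approx -38753.0$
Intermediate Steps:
$X{\left(N,P \right)} = \frac{N}{4}$
$n{\left(m,z \right)} = \frac{z}{4}$
$Q{\left(q,O \right)} = \frac{q + \frac{O}{4}}{-209 + O}$ ($Q{\left(q,O \right)} = \frac{q + \frac{O}{4}}{O - 209} = \frac{q + \frac{O}{4}}{-209 + O}$)
$Q{\left(48,-188 \right)} - 38753 = \frac{48 + \frac{1}{4} \left(-188\right)}{-209 - 188} - 38753 = \frac{48 - 47}{-397} - 38753 = \left(- \frac{1}{397}\right) 1 - 38753 = - \frac{1}{397} - 38753 = - \frac{15384942}{397}$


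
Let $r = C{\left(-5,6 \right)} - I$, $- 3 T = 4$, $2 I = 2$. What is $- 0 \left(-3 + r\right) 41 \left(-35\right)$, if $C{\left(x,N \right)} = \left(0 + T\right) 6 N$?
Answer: $0$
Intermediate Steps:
$I = 1$ ($I = \frac{1}{2} \cdot 2 = 1$)
$T = - \frac{4}{3}$ ($T = \left(- \frac{1}{3}\right) 4 = - \frac{4}{3} \approx -1.3333$)
$C{\left(x,N \right)} = - 8 N$ ($C{\left(x,N \right)} = \left(0 - \frac{4}{3}\right) 6 N = - \frac{4 \cdot 6 N}{3} = - 8 N$)
$r = -49$ ($r = \left(-8\right) 6 - 1 = -48 - 1 = -49$)
$- 0 \left(-3 + r\right) 41 \left(-35\right) = - 0 \left(-3 - 49\right) 41 \left(-35\right) = - 0 \left(-52\right) 41 \left(-35\right) = - 0 \cdot 41 \left(-35\right) = - 0 \left(-35\right) = \left(-1\right) 0 = 0$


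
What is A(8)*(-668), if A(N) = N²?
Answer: -42752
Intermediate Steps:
A(8)*(-668) = 8²*(-668) = 64*(-668) = -42752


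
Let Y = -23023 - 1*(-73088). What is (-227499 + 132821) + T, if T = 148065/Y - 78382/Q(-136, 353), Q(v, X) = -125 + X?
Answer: -5708540863/60078 ≈ -95019.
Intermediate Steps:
Y = 50065 (Y = -23023 + 73088 = 50065)
T = -20475979/60078 (T = 148065/50065 - 78382/(-125 + 353) = 148065*(1/50065) - 78382/228 = 29613/10013 - 78382*1/228 = 29613/10013 - 39191/114 = -20475979/60078 ≈ -340.82)
(-227499 + 132821) + T = (-227499 + 132821) - 20475979/60078 = -94678 - 20475979/60078 = -5708540863/60078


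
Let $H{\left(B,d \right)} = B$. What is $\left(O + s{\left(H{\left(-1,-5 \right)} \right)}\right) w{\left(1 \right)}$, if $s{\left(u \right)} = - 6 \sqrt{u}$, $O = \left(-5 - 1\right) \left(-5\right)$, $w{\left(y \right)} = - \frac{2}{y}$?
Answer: $-60 + 12 i \approx -60.0 + 12.0 i$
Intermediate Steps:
$O = 30$ ($O = \left(-6\right) \left(-5\right) = 30$)
$\left(O + s{\left(H{\left(-1,-5 \right)} \right)}\right) w{\left(1 \right)} = \left(30 - 6 \sqrt{-1}\right) \left(- \frac{2}{1}\right) = \left(30 - 6 i\right) \left(\left(-2\right) 1\right) = \left(30 - 6 i\right) \left(-2\right) = -60 + 12 i$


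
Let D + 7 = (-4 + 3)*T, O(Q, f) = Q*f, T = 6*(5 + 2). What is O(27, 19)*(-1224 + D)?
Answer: -653049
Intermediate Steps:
T = 42 (T = 6*7 = 42)
D = -49 (D = -7 + (-4 + 3)*42 = -7 - 1*42 = -7 - 42 = -49)
O(27, 19)*(-1224 + D) = (27*19)*(-1224 - 49) = 513*(-1273) = -653049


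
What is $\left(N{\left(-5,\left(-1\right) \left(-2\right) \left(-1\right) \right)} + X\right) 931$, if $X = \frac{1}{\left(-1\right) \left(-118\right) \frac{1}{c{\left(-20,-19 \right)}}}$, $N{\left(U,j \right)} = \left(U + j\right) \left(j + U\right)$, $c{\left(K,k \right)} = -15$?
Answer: $\frac{5369077}{118} \approx 45501.0$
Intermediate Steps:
$N{\left(U,j \right)} = \left(U + j\right)^{2}$ ($N{\left(U,j \right)} = \left(U + j\right) \left(U + j\right) = \left(U + j\right)^{2}$)
$X = - \frac{15}{118}$ ($X = \frac{1}{\left(-1\right) \left(-118\right) \frac{1}{-15}} = \frac{1}{118 \left(- \frac{1}{15}\right)} = \frac{1}{- \frac{118}{15}} = - \frac{15}{118} \approx -0.12712$)
$\left(N{\left(-5,\left(-1\right) \left(-2\right) \left(-1\right) \right)} + X\right) 931 = \left(\left(-5 + \left(-1\right) \left(-2\right) \left(-1\right)\right)^{2} - \frac{15}{118}\right) 931 = \left(\left(-5 + 2 \left(-1\right)\right)^{2} - \frac{15}{118}\right) 931 = \left(\left(-5 - 2\right)^{2} - \frac{15}{118}\right) 931 = \left(\left(-7\right)^{2} - \frac{15}{118}\right) 931 = \left(49 - \frac{15}{118}\right) 931 = \frac{5767}{118} \cdot 931 = \frac{5369077}{118}$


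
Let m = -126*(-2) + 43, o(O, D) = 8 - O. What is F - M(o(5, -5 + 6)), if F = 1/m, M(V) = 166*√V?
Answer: 1/295 - 166*√3 ≈ -287.52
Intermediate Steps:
m = 295 (m = -42*(-6) + 43 = 252 + 43 = 295)
F = 1/295 ≈ 0.0033898
F - M(o(5, -5 + 6)) = 1/295 - 166*√(8 - 1*5) = 1/295 - 166*√(8 - 5) = 1/295 - 166*√3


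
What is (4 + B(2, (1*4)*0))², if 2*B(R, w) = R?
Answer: 25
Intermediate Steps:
B(R, w) = R/2
(4 + B(2, (1*4)*0))² = (4 + (½)*2)² = (4 + 1)² = 5² = 25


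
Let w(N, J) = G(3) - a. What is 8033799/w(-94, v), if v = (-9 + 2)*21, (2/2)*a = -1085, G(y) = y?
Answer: 8033799/1088 ≈ 7384.0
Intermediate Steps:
a = -1085
v = -147 (v = -7*21 = -147)
w(N, J) = 1088 (w(N, J) = 3 - 1*(-1085) = 3 + 1085 = 1088)
8033799/w(-94, v) = 8033799/1088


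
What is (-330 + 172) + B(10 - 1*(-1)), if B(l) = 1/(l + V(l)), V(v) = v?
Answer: -3475/22 ≈ -157.95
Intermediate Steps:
B(l) = 1/(2*l) (B(l) = 1/(l + l) = 1/(2*l))
(-330 + 172) + B(10 - 1*(-1)) = (-330 + 172) + 1/(2*(10 - 1*(-1))) = -158 + 1/(2*(10 + 1)) = -158 + (½)/11 = -158 + (½)*(1/11) = -158 + 1/22 = -3475/22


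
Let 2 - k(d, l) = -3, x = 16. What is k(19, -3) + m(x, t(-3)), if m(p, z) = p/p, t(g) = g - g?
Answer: 6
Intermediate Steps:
k(d, l) = 5 (k(d, l) = 2 - 1*(-3) = 2 + 3 = 5)
t(g) = 0
m(p, z) = 1
k(19, -3) + m(x, t(-3)) = 5 + 1 = 6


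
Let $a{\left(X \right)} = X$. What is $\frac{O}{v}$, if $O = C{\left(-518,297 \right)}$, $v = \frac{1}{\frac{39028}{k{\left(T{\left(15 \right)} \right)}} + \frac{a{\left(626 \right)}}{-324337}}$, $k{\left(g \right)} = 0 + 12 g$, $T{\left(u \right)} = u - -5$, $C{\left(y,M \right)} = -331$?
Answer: $- \frac{1047455639719}{19460220} \approx -53826.0$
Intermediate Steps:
$T{\left(u \right)} = 5 + u$ ($T{\left(u \right)} = u + 5 = 5 + u$)
$k{\left(g \right)} = 12 g$
$v = \frac{19460220}{3164518549}$ ($v = \frac{1}{\frac{39028}{12 \left(5 + 15\right)} + \frac{626}{-324337}} = \frac{1}{\frac{39028}{12 \cdot 20} + 626 \left(- \frac{1}{324337}\right)} = \frac{1}{\frac{39028}{240} - \frac{626}{324337}} = \frac{1}{39028 \cdot \frac{1}{240} - \frac{626}{324337}} = \frac{1}{\frac{9757}{60} - \frac{626}{324337}} = \frac{1}{\frac{3164518549}{19460220}} = \frac{19460220}{3164518549} \approx 0.0061495$)
$O = -331$
$\frac{O}{v} = - \frac{331}{\frac{19460220}{3164518549}} = \left(-331\right) \frac{3164518549}{19460220} = - \frac{1047455639719}{19460220}$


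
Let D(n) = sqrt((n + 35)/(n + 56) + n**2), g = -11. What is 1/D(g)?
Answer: sqrt(27345)/1823 ≈ 0.090709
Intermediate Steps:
D(n) = sqrt(n**2 + (35 + n)/(56 + n)) (D(n) = sqrt((35 + n)/(56 + n) + n**2) = sqrt(n**2 + (35 + n)/(56 + n)))
1/D(g) = 1/(sqrt((35 - 11 + (-11)**2*(56 - 11))/(56 - 11))) = 1/(sqrt((35 - 11 + 121*45)/45)) = 1/(sqrt((35 - 11 + 5445)/45)) = 1/(sqrt((1/45)*5469)) = 1/(sqrt(1823/15)) = 1/(sqrt(27345)/15) = sqrt(27345)/1823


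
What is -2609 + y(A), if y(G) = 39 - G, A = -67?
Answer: -2503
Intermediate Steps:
-2609 + y(A) = -2609 + (39 - 1*(-67)) = -2609 + (39 + 67) = -2609 + 106 = -2503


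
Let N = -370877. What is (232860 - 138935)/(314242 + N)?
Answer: -18785/11327 ≈ -1.6584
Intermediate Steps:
(232860 - 138935)/(314242 + N) = (232860 - 138935)/(314242 - 370877) = 93925/(-56635) = 93925*(-1/56635) = -18785/11327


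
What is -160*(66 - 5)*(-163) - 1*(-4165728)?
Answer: 5756608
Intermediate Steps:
-160*(66 - 5)*(-163) - 1*(-4165728) = -160*61*(-163) + 4165728 = -9760*(-163) + 4165728 = 1590880 + 4165728 = 5756608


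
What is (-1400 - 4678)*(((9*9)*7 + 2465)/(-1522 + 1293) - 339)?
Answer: 490269714/229 ≈ 2.1409e+6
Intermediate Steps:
(-1400 - 4678)*(((9*9)*7 + 2465)/(-1522 + 1293) - 339) = -6078*((81*7 + 2465)/(-229) - 339) = -6078*((567 + 2465)*(-1/229) - 339) = -6078*(3032*(-1/229) - 339) = -6078*(-3032/229 - 339) = -6078*(-80663/229) = 490269714/229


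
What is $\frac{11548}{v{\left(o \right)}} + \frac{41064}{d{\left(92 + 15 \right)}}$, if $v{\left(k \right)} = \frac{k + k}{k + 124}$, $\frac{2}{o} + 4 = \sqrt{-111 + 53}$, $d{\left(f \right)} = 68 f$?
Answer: $- \frac{2594207516}{1819} + 357988 i \sqrt{58} \approx -1.4262 \cdot 10^{6} + 2.7264 \cdot 10^{6} i$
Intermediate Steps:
$o = \frac{2}{-4 + i \sqrt{58}}$ ($o = \frac{2}{-4 + \sqrt{-111 + 53}} = \frac{2}{-4 + \sqrt{-58}} = \frac{2}{-4 + i \sqrt{58}} \approx -0.10811 - 0.20583 i$)
$v{\left(k \right)} = \frac{2 k}{124 + k}$
$\frac{11548}{v{\left(o \right)}} + \frac{41064}{d{\left(92 + 15 \right)}} = \frac{11548}{2 \left(- \frac{4}{37} - \frac{i \sqrt{58}}{37}\right) \frac{1}{124 - \left(\frac{4}{37} + \frac{i \sqrt{58}}{37}\right)}} + \frac{41064}{68 \left(92 + 15\right)} = \frac{11548}{2 \left(- \frac{4}{37} - \frac{i \sqrt{58}}{37}\right) \frac{1}{\frac{4584}{37} - \frac{i \sqrt{58}}{37}}} + \frac{41064}{68 \cdot 107} = \frac{11548}{2 \frac{1}{\frac{4584}{37} - \frac{i \sqrt{58}}{37}} \left(- \frac{4}{37} - \frac{i \sqrt{58}}{37}\right)} + \frac{41064}{7276} = 11548 \frac{\frac{4584}{37} - \frac{i \sqrt{58}}{37}}{2 \left(- \frac{4}{37} - \frac{i \sqrt{58}}{37}\right)} + 41064 \cdot \frac{1}{7276} = \frac{5774 \left(\frac{4584}{37} - \frac{i \sqrt{58}}{37}\right)}{- \frac{4}{37} - \frac{i \sqrt{58}}{37}} + \frac{10266}{1819} = \frac{10266}{1819} + \frac{5774 \left(\frac{4584}{37} - \frac{i \sqrt{58}}{37}\right)}{- \frac{4}{37} - \frac{i \sqrt{58}}{37}}$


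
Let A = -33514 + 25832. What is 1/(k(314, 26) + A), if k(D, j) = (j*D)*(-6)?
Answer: -1/56666 ≈ -1.7647e-5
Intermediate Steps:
A = -7682
k(D, j) = -6*D*j (k(D, j) = (D*j)*(-6) = -6*D*j)
1/(k(314, 26) + A) = 1/(-6*314*26 - 7682) = 1/(-48984 - 7682) = 1/(-56666) = -1/56666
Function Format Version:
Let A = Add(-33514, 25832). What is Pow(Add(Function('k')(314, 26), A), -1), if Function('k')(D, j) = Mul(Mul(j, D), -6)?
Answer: Rational(-1, 56666) ≈ -1.7647e-5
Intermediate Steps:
A = -7682
Function('k')(D, j) = Mul(-6, D, j) (Function('k')(D, j) = Mul(Mul(D, j), -6) = Mul(-6, D, j))
Pow(Add(Function('k')(314, 26), A), -1) = Pow(Add(Mul(-6, 314, 26), -7682), -1) = Pow(Add(-48984, -7682), -1) = Pow(-56666, -1) = Rational(-1, 56666)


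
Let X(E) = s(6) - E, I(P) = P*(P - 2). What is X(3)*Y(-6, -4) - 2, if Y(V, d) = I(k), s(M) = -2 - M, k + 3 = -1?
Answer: -266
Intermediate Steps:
k = -4 (k = -3 - 1 = -4)
I(P) = P*(-2 + P)
Y(V, d) = 24 (Y(V, d) = -4*(-2 - 4) = -4*(-6) = 24)
X(E) = -8 - E (X(E) = (-2 - 1*6) - E = (-2 - 6) - E = -8 - E)
X(3)*Y(-6, -4) - 2 = (-8 - 1*3)*24 - 2 = (-8 - 3)*24 - 2 = -11*24 - 2 = -264 - 2 = -266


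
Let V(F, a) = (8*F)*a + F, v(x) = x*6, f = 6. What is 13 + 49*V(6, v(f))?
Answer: 84979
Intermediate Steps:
v(x) = 6*x
V(F, a) = F + 8*F*a (V(F, a) = 8*F*a + F = F + 8*F*a)
13 + 49*V(6, v(f)) = 13 + 49*(6*(1 + 8*(6*6))) = 13 + 49*(6*(1 + 8*36)) = 13 + 49*(6*(1 + 288)) = 13 + 49*(6*289) = 13 + 49*1734 = 13 + 84966 = 84979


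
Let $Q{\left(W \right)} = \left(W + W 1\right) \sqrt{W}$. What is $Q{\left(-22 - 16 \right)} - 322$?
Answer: $-322 - 76 i \sqrt{38} \approx -322.0 - 468.5 i$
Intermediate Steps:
$Q{\left(W \right)} = 2 W^{\frac{3}{2}}$ ($Q{\left(W \right)} = \left(W + W\right) \sqrt{W} = 2 W \sqrt{W} = 2 W^{\frac{3}{2}}$)
$Q{\left(-22 - 16 \right)} - 322 = 2 \left(-22 - 16\right)^{\frac{3}{2}} - 322 = 2 \left(-38\right)^{\frac{3}{2}} - 322 = 2 \left(- 38 i \sqrt{38}\right) - 322 = - 76 i \sqrt{38} - 322 = -322 - 76 i \sqrt{38}$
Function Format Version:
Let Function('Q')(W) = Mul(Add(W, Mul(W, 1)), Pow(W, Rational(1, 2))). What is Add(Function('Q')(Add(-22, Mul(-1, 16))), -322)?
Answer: Add(-322, Mul(-76, I, Pow(38, Rational(1, 2)))) ≈ Add(-322.00, Mul(-468.50, I))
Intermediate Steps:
Function('Q')(W) = Mul(2, Pow(W, Rational(3, 2))) (Function('Q')(W) = Mul(Add(W, W), Pow(W, Rational(1, 2))) = Mul(Mul(2, W), Pow(W, Rational(1, 2))) = Mul(2, Pow(W, Rational(3, 2))))
Add(Function('Q')(Add(-22, Mul(-1, 16))), -322) = Add(Mul(2, Pow(Add(-22, Mul(-1, 16)), Rational(3, 2))), -322) = Add(Mul(2, Pow(Add(-22, -16), Rational(3, 2))), -322) = Add(Mul(2, Pow(-38, Rational(3, 2))), -322) = Add(Mul(2, Mul(-38, I, Pow(38, Rational(1, 2)))), -322) = Add(Mul(-76, I, Pow(38, Rational(1, 2))), -322) = Add(-322, Mul(-76, I, Pow(38, Rational(1, 2))))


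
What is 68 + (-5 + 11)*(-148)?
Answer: -820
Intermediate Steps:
68 + (-5 + 11)*(-148) = 68 + 6*(-148) = 68 - 888 = -820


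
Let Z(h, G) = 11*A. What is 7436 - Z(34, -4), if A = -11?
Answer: 7557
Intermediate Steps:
Z(h, G) = -121 (Z(h, G) = 11*(-11) = -121)
7436 - Z(34, -4) = 7436 - 1*(-121) = 7436 + 121 = 7557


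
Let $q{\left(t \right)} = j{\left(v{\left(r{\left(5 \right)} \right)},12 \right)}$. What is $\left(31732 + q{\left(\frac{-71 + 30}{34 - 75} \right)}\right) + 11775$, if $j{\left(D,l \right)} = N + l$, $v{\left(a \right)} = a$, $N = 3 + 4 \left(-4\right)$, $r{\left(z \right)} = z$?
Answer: $43506$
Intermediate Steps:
$N = -13$ ($N = 3 - 16 = -13$)
$j{\left(D,l \right)} = -13 + l$
$q{\left(t \right)} = -1$ ($q{\left(t \right)} = -13 + 12 = -1$)
$\left(31732 + q{\left(\frac{-71 + 30}{34 - 75} \right)}\right) + 11775 = \left(31732 - 1\right) + 11775 = 31731 + 11775 = 43506$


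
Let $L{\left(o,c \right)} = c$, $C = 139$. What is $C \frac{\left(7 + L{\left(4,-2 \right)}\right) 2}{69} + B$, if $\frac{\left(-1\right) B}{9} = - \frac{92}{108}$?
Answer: $\frac{1919}{69} \approx 27.812$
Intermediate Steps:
$B = \frac{23}{3}$ ($B = - 9 \left(- \frac{92}{108}\right) = - 9 \left(\left(-92\right) \frac{1}{108}\right) = \left(-9\right) \left(- \frac{23}{27}\right) = \frac{23}{3} \approx 7.6667$)
$C \frac{\left(7 + L{\left(4,-2 \right)}\right) 2}{69} + B = 139 \frac{\left(7 - 2\right) 2}{69} + \frac{23}{3} = 139 \cdot 5 \cdot 2 \cdot \frac{1}{69} + \frac{23}{3} = 139 \cdot 10 \cdot \frac{1}{69} + \frac{23}{3} = 139 \cdot \frac{10}{69} + \frac{23}{3} = \frac{1390}{69} + \frac{23}{3} = \frac{1919}{69}$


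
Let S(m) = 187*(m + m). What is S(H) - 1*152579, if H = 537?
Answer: 48259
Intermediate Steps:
S(m) = 374*m (S(m) = 187*(2*m) = 374*m)
S(H) - 1*152579 = 374*537 - 1*152579 = 200838 - 152579 = 48259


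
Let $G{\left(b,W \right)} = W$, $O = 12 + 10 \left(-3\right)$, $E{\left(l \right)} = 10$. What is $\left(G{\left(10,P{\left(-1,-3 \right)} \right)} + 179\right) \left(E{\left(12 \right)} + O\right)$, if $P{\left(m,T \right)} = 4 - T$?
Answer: $-1488$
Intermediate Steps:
$O = -18$ ($O = 12 - 30 = -18$)
$\left(G{\left(10,P{\left(-1,-3 \right)} \right)} + 179\right) \left(E{\left(12 \right)} + O\right) = \left(\left(4 - -3\right) + 179\right) \left(10 - 18\right) = \left(\left(4 + 3\right) + 179\right) \left(-8\right) = \left(7 + 179\right) \left(-8\right) = 186 \left(-8\right) = -1488$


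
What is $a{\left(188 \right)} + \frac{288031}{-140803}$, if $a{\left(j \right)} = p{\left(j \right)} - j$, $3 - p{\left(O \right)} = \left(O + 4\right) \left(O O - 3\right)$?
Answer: $- \frac{955441150602}{140803} \approx -6.7857 \cdot 10^{6}$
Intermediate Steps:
$p{\left(O \right)} = 3 - \left(-3 + O^{2}\right) \left(4 + O\right)$ ($p{\left(O \right)} = 3 - \left(O + 4\right) \left(O O - 3\right) = 3 - \left(4 + O\right) \left(O^{2} - 3\right) = 3 - \left(4 + O\right) \left(-3 + O^{2}\right) = 3 - \left(-3 + O^{2}\right) \left(4 + O\right)$)
$a{\left(j \right)} = 15 - j^{3} - 4 j^{2} + 2 j$ ($a{\left(j \right)} = \left(15 - j^{3} - 4 j^{2} + 3 j\right) - j = 15 - j^{3} - 4 j^{2} + 2 j$)
$a{\left(188 \right)} + \frac{288031}{-140803} = \left(15 - 188^{3} - 4 \cdot 188^{2} + 2 \cdot 188\right) + \frac{288031}{-140803} = \left(15 - 6644672 - 141376 + 376\right) + 288031 \left(- \frac{1}{140803}\right) = \left(15 - 6644672 - 141376 + 376\right) - \frac{288031}{140803} = -6785657 - \frac{288031}{140803} = - \frac{955441150602}{140803}$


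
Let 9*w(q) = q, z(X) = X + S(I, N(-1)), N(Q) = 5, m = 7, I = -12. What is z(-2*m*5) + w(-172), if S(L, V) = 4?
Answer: -766/9 ≈ -85.111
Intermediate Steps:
z(X) = 4 + X (z(X) = X + 4 = 4 + X)
w(q) = q/9
z(-2*m*5) + w(-172) = (4 - 2*7*5) + (⅑)*(-172) = (4 - 14*5) - 172/9 = (4 - 70) - 172/9 = -66 - 172/9 = -766/9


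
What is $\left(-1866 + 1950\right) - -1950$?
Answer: $2034$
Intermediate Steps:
$\left(-1866 + 1950\right) - -1950 = 84 + 1950 = 2034$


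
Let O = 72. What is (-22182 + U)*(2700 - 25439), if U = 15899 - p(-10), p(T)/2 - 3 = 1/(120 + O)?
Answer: 13728557555/96 ≈ 1.4301e+8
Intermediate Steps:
p(T) = 577/96 (p(T) = 6 + 2/(120 + 72) = 6 + 2/192 = 6 + 2*(1/192) = 6 + 1/96 = 577/96)
U = 1525727/96 (U = 15899 - 1*577/96 = 15899 - 577/96 = 1525727/96 ≈ 15893.)
(-22182 + U)*(2700 - 25439) = (-22182 + 1525727/96)*(2700 - 25439) = -603745/96*(-22739) = 13728557555/96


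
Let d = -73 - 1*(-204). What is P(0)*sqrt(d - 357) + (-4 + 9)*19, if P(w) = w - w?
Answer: 95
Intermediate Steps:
d = 131 (d = -73 + 204 = 131)
P(w) = 0
P(0)*sqrt(d - 357) + (-4 + 9)*19 = 0*sqrt(131 - 357) + (-4 + 9)*19 = 0*sqrt(-226) + 5*19 = 0*(I*sqrt(226)) + 95 = 0 + 95 = 95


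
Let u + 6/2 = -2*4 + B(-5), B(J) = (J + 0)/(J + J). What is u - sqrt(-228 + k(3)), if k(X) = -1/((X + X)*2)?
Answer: -21/2 - I*sqrt(8211)/6 ≈ -10.5 - 15.102*I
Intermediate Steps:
B(J) = 1/2 (B(J) = J/((2*J)) = J*(1/(2*J)) = 1/2)
k(X) = -1/(4*X) (k(X) = -1/((2*X)*2) = -1/(4*X))
u = -21/2 (u = -3 + (-2*4 + 1/2) = -3 + (-8 + 1/2) = -3 - 15/2 = -21/2 ≈ -10.500)
u - sqrt(-228 + k(3)) = -21/2 - sqrt(-228 - 1/4/3) = -21/2 - sqrt(-228 - 1/4*1/3) = -21/2 - sqrt(-228 - 1/12) = -21/2 - sqrt(-2737/12) = -21/2 - I*sqrt(8211)/6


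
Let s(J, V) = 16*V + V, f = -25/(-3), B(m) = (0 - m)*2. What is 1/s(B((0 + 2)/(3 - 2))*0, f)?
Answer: 3/425 ≈ 0.0070588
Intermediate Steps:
B(m) = -2*m (B(m) = -m*2 = -2*m)
f = 25/3 (f = -25*(-1/3) = 25/3 ≈ 8.3333)
s(J, V) = 17*V
1/s(B((0 + 2)/(3 - 2))*0, f) = 1/(17*(25/3)) = 1/(425/3) = 3/425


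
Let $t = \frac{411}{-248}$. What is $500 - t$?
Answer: $\frac{124411}{248} \approx 501.66$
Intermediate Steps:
$t = - \frac{411}{248}$ ($t = 411 \left(- \frac{1}{248}\right) = - \frac{411}{248} \approx -1.6573$)
$500 - t = 500 - - \frac{411}{248} = 500 + \frac{411}{248} = \frac{124411}{248}$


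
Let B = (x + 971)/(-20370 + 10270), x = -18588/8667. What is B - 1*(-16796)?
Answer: 490086005377/29178900 ≈ 16796.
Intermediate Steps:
x = -6196/2889 (x = -18588*1/8667 = -6196/2889 ≈ -2.1447)
B = -2799023/29178900 (B = (-6196/2889 + 971)/(-20370 + 10270) = (2799023/2889)/(-10100) = (2799023/2889)*(-1/10100) = -2799023/29178900 ≈ -0.095926)
B - 1*(-16796) = -2799023/29178900 - 1*(-16796) = -2799023/29178900 + 16796 = 490086005377/29178900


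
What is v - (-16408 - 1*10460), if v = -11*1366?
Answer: 11842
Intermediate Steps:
v = -15026
v - (-16408 - 1*10460) = -15026 - (-16408 - 1*10460) = -15026 - (-16408 - 10460) = -15026 - 1*(-26868) = -15026 + 26868 = 11842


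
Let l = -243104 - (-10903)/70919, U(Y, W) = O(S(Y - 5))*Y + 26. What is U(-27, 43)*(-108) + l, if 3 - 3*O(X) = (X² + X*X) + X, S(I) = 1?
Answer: -17439822225/70919 ≈ -2.4591e+5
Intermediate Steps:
O(X) = 1 - 2*X²/3 - X/3 (O(X) = 1 - ((X² + X*X) + X)/3 = 1 - ((X² + X²) + X)/3 = 1 - (2*X² + X)/3 = 1 - (X + 2*X²)/3 = 1 + (-2*X²/3 - X/3) = 1 - 2*X²/3 - X/3)
U(Y, W) = 26 (U(Y, W) = (1 - ⅔*1² - ⅓*1)*Y + 26 = (1 - ⅔*1 - ⅓)*Y + 26 = (1 - ⅔ - ⅓)*Y + 26 = 0*Y + 26 = 0 + 26 = 26)
l = -17240681673/70919 (l = -243104 - (-10903)/70919 = -243104 - 1*(-10903/70919) = -243104 + 10903/70919 = -17240681673/70919 ≈ -2.4310e+5)
U(-27, 43)*(-108) + l = 26*(-108) - 17240681673/70919 = -2808 - 17240681673/70919 = -17439822225/70919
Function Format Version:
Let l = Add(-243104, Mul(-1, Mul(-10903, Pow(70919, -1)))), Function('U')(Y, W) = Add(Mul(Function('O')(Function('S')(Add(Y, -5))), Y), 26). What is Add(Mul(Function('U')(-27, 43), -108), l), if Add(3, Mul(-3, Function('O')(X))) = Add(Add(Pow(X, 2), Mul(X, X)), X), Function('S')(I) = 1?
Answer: Rational(-17439822225, 70919) ≈ -2.4591e+5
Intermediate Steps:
Function('O')(X) = Add(1, Mul(Rational(-2, 3), Pow(X, 2)), Mul(Rational(-1, 3), X)) (Function('O')(X) = Add(1, Mul(Rational(-1, 3), Add(Add(Pow(X, 2), Mul(X, X)), X))) = Add(1, Mul(Rational(-1, 3), Add(Add(Pow(X, 2), Pow(X, 2)), X))) = Add(1, Mul(Rational(-1, 3), Add(Mul(2, Pow(X, 2)), X))) = Add(1, Mul(Rational(-1, 3), Add(X, Mul(2, Pow(X, 2))))) = Add(1, Add(Mul(Rational(-2, 3), Pow(X, 2)), Mul(Rational(-1, 3), X))) = Add(1, Mul(Rational(-2, 3), Pow(X, 2)), Mul(Rational(-1, 3), X)))
Function('U')(Y, W) = 26 (Function('U')(Y, W) = Add(Mul(Add(1, Mul(Rational(-2, 3), Pow(1, 2)), Mul(Rational(-1, 3), 1)), Y), 26) = Add(Mul(Add(1, Mul(Rational(-2, 3), 1), Rational(-1, 3)), Y), 26) = Add(Mul(Add(1, Rational(-2, 3), Rational(-1, 3)), Y), 26) = Add(Mul(0, Y), 26) = Add(0, 26) = 26)
l = Rational(-17240681673, 70919) (l = Add(-243104, Mul(-1, Mul(-10903, Rational(1, 70919)))) = Add(-243104, Mul(-1, Rational(-10903, 70919))) = Add(-243104, Rational(10903, 70919)) = Rational(-17240681673, 70919) ≈ -2.4310e+5)
Add(Mul(Function('U')(-27, 43), -108), l) = Add(Mul(26, -108), Rational(-17240681673, 70919)) = Add(-2808, Rational(-17240681673, 70919)) = Rational(-17439822225, 70919)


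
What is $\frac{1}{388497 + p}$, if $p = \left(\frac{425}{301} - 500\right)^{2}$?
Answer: $\frac{90601}{57720722322} \approx 1.5696 \cdot 10^{-6}$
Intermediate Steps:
$p = \frac{22522505625}{90601}$ ($p = \left(425 \cdot \frac{1}{301} - 500\right)^{2} = \left(\frac{425}{301} - 500\right)^{2} = \left(- \frac{150075}{301}\right)^{2} = \frac{22522505625}{90601} \approx 2.4859 \cdot 10^{5}$)
$\frac{1}{388497 + p} = \frac{1}{388497 + \frac{22522505625}{90601}} = \frac{1}{\frac{57720722322}{90601}} = \frac{90601}{57720722322}$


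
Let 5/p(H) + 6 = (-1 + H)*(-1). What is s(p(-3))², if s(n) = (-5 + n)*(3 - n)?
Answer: 27225/16 ≈ 1701.6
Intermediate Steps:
p(H) = 5/(-5 - H) (p(H) = 5/(-6 + (-1 + H)*(-1)) = 5/(-6 + (1 - H)) = 5/(-5 - H))
s(p(-3))² = (-15 - (-5/(5 - 3))² + 8*(-5/(5 - 3)))² = (-15 - (-5/2)² + 8*(-5/2))² = (-15 - 1*25/4 - 20)² = (-15 - 25/4 - 20)² = (-165/4)² = 27225/16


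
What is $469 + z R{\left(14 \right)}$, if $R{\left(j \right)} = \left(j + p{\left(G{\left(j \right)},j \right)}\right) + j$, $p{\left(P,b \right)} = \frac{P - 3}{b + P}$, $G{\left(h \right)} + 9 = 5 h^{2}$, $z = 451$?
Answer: $\frac{13337113}{985} \approx 13540.0$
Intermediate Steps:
$G{\left(h \right)} = -9 + 5 h^{2}$
$p{\left(P,b \right)} = \frac{-3 + P}{P + b}$
$R{\left(j \right)} = 2 j + \frac{-12 + 5 j^{2}}{-9 + j + 5 j^{2}}$ ($R{\left(j \right)} = \left(j + \frac{-3 + \left(-9 + 5 j^{2}\right)}{\left(-9 + 5 j^{2}\right) + j}\right) + j = \left(j + \frac{-12 + 5 j^{2}}{-9 + j + 5 j^{2}}\right) + j = 2 j + \frac{-12 + 5 j^{2}}{-9 + j + 5 j^{2}}$)
$469 + z R{\left(14 \right)} = 469 + 451 \frac{-12 - 252 + 7 \cdot 14^{2} + 10 \cdot 14^{3}}{-9 + 14 + 5 \cdot 14^{2}} = 469 + 451 \frac{-12 - 252 + 7 \cdot 196 + 10 \cdot 2744}{-9 + 14 + 5 \cdot 196} = 469 + 451 \frac{-12 - 252 + 1372 + 27440}{-9 + 14 + 980} = 469 + 451 \cdot \frac{1}{985} \cdot 28548 = 469 + 451 \cdot \frac{28548}{985} = 469 + \frac{12875148}{985} = \frac{13337113}{985}$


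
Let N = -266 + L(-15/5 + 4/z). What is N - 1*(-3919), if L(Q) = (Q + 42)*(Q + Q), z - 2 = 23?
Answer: 2144107/625 ≈ 3430.6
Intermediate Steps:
z = 25 (z = 2 + 23 = 25)
L(Q) = 2*Q*(42 + Q) (L(Q) = (42 + Q)*(2*Q) = 2*Q*(42 + Q))
N = -305268/625 (N = -266 + 2*(-15/5 + 4/25)*(42 + (-15/5 + 4/25)) = -266 + 2*(-15*⅕ + 4*(1/25))*(42 + (-15*⅕ + 4*(1/25))) = -266 + 2*(-3 + 4/25)*(42 + (-3 + 4/25)) = -266 + 2*(-71/25)*(42 - 71/25) = -266 + 2*(-71/25)*(979/25) = -266 - 139018/625 = -305268/625 ≈ -488.43)
N - 1*(-3919) = -305268/625 - 1*(-3919) = -305268/625 + 3919 = 2144107/625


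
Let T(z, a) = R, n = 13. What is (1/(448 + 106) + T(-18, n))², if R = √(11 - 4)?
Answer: 2148413/306916 + √7/277 ≈ 7.0096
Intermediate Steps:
R = √7 ≈ 2.6458
T(z, a) = √7
(1/(448 + 106) + T(-18, n))² = (1/(448 + 106) + √7)² = (1/554 + √7)²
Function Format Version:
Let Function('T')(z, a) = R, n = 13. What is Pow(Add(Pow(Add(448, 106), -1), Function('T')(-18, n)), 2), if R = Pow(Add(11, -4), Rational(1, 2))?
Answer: Add(Rational(2148413, 306916), Mul(Rational(1, 277), Pow(7, Rational(1, 2)))) ≈ 7.0096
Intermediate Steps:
R = Pow(7, Rational(1, 2)) ≈ 2.6458
Function('T')(z, a) = Pow(7, Rational(1, 2))
Pow(Add(Pow(Add(448, 106), -1), Function('T')(-18, n)), 2) = Pow(Add(Pow(Add(448, 106), -1), Pow(7, Rational(1, 2))), 2) = Pow(Add(Pow(554, -1), Pow(7, Rational(1, 2))), 2) = Pow(Add(Rational(1, 554), Pow(7, Rational(1, 2))), 2)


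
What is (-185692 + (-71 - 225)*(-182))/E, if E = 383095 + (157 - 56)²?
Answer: -32955/98324 ≈ -0.33517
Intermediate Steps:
E = 393296 (E = 383095 + 101² = 383095 + 10201 = 393296)
(-185692 + (-71 - 225)*(-182))/E = (-185692 + (-71 - 225)*(-182))/393296 = (-185692 - 296*(-182))*(1/393296) = (-185692 + 53872)*(1/393296) = -131820*1/393296 = -32955/98324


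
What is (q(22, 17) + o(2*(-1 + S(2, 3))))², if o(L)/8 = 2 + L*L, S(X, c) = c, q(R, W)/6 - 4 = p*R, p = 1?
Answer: 90000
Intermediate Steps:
q(R, W) = 24 + 6*R (q(R, W) = 24 + 6*(1*R) = 24 + 6*R)
o(L) = 16 + 8*L² (o(L) = 8*(2 + L*L) = 8*(2 + L²) = 16 + 8*L²)
(q(22, 17) + o(2*(-1 + S(2, 3))))² = ((24 + 6*22) + (16 + 8*(2*(-1 + 3))²))² = ((24 + 132) + (16 + 8*(2*2)²))² = (156 + (16 + 8*4²))² = (156 + (16 + 8*16))² = (156 + (16 + 128))² = (156 + 144)² = 300² = 90000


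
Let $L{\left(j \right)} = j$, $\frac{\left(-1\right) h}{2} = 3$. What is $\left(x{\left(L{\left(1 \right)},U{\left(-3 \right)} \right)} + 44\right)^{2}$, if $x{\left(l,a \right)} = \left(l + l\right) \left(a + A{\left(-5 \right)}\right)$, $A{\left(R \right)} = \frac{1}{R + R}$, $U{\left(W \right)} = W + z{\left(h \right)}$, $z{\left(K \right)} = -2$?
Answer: $\frac{28561}{25} \approx 1142.4$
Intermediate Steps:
$h = -6$ ($h = \left(-2\right) 3 = -6$)
$U{\left(W \right)} = -2 + W$ ($U{\left(W \right)} = W - 2 = -2 + W$)
$A{\left(R \right)} = \frac{1}{2 R}$
$x{\left(l,a \right)} = 2 l \left(- \frac{1}{10} + a\right)$ ($x{\left(l,a \right)} = \left(l + l\right) \left(a + \frac{1}{2 \left(-5\right)}\right) = 2 l \left(a + \frac{1}{2} \left(- \frac{1}{5}\right)\right) = 2 l \left(a - \frac{1}{10}\right) = 2 l \left(- \frac{1}{10} + a\right)$)
$\left(x{\left(L{\left(1 \right)},U{\left(-3 \right)} \right)} + 44\right)^{2} = \left(\frac{1}{5} \cdot 1 \left(-1 + 10 \left(-2 - 3\right)\right) + 44\right)^{2} = \left(\frac{1}{5} \cdot 1 \left(-1 + 10 \left(-5\right)\right) + 44\right)^{2} = \left(\frac{1}{5} \cdot 1 \left(-1 - 50\right) + 44\right)^{2} = \left(\frac{1}{5} \cdot 1 \left(-51\right) + 44\right)^{2} = \left(- \frac{51}{5} + 44\right)^{2} = \left(\frac{169}{5}\right)^{2} = \frac{28561}{25}$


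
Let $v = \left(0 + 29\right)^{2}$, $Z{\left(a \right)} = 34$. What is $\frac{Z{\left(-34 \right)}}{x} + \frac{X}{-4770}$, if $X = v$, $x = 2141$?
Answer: $- \frac{1638401}{10212570} \approx -0.16043$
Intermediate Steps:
$v = 841$ ($v = 29^{2} = 841$)
$X = 841$
$\frac{Z{\left(-34 \right)}}{x} + \frac{X}{-4770} = \frac{34}{2141} + \frac{841}{-4770} = 34 \cdot \frac{1}{2141} + 841 \left(- \frac{1}{4770}\right) = \frac{34}{2141} - \frac{841}{4770} = - \frac{1638401}{10212570}$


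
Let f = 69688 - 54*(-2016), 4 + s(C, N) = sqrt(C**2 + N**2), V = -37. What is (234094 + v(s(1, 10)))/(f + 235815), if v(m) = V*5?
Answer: 233909/414367 ≈ 0.56450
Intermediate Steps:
s(C, N) = -4 + sqrt(C**2 + N**2)
f = 178552 (f = 69688 + 108864 = 178552)
v(m) = -185 (v(m) = -37*5 = -185)
(234094 + v(s(1, 10)))/(f + 235815) = (234094 - 185)/(178552 + 235815) = 233909/414367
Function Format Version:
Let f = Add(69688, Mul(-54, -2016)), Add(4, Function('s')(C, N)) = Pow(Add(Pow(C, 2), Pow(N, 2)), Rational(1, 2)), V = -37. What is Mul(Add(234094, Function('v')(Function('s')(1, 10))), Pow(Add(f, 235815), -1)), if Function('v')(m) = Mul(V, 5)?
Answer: Rational(233909, 414367) ≈ 0.56450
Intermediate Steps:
Function('s')(C, N) = Add(-4, Pow(Add(Pow(C, 2), Pow(N, 2)), Rational(1, 2)))
f = 178552 (f = Add(69688, 108864) = 178552)
Function('v')(m) = -185 (Function('v')(m) = Mul(-37, 5) = -185)
Mul(Add(234094, Function('v')(Function('s')(1, 10))), Pow(Add(f, 235815), -1)) = Mul(Add(234094, -185), Pow(Add(178552, 235815), -1)) = Mul(233909, Pow(414367, -1)) = Mul(233909, Rational(1, 414367)) = Rational(233909, 414367)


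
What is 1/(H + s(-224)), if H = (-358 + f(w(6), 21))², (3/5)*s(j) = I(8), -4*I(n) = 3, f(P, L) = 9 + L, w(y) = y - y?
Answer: 4/430331 ≈ 9.2952e-6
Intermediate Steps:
w(y) = 0
I(n) = -¾ (I(n) = -¼*3 = -¾)
s(j) = -5/4 (s(j) = (5/3)*(-¾) = -5/4)
H = 107584 (H = (-358 + (9 + 21))² = (-358 + 30)² = (-328)² = 107584)
1/(H + s(-224)) = 1/(107584 - 5/4) = 1/(430331/4) = 4/430331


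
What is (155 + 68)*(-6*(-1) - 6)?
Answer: 0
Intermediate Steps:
(155 + 68)*(-6*(-1) - 6) = 223*(6 - 6) = 223*0 = 0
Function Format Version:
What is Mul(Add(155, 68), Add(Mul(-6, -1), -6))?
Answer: 0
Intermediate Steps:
Mul(Add(155, 68), Add(Mul(-6, -1), -6)) = Mul(223, Add(6, -6)) = Mul(223, 0) = 0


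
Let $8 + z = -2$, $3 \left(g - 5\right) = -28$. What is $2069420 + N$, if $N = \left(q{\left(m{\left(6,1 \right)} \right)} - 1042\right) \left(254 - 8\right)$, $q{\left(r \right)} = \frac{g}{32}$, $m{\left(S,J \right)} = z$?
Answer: $\frac{29008875}{16} \approx 1.8131 \cdot 10^{6}$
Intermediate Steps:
$g = - \frac{13}{3}$ ($g = 5 + \frac{1}{3} \left(-28\right) = 5 - \frac{28}{3} = - \frac{13}{3} \approx -4.3333$)
$z = -10$ ($z = -8 - 2 = -10$)
$m{\left(S,J \right)} = -10$
$q{\left(r \right)} = - \frac{13}{96}$ ($q{\left(r \right)} = - \frac{13}{3 \cdot 32} = \left(- \frac{13}{3}\right) \frac{1}{32} = - \frac{13}{96}$)
$N = - \frac{4101845}{16}$ ($N = \left(- \frac{13}{96} - 1042\right) \left(254 - 8\right) = \left(- \frac{100045}{96}\right) 246 = - \frac{4101845}{16} \approx -2.5637 \cdot 10^{5}$)
$2069420 + N = 2069420 - \frac{4101845}{16} = \frac{29008875}{16}$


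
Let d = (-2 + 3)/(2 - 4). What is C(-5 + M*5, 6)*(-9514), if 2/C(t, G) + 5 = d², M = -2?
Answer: 76112/19 ≈ 4005.9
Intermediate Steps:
d = -½ (d = 1/(-2) = 1*(-½) = -½ ≈ -0.50000)
C(t, G) = -8/19 (C(t, G) = 2/(-5 + (-½)²) = 2/(-5 + ¼) = 2/(-19/4) = 2*(-4/19) = -8/19)
C(-5 + M*5, 6)*(-9514) = -8/19*(-9514) = 76112/19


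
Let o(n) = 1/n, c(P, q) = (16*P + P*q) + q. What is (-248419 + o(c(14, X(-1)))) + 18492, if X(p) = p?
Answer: -48054742/209 ≈ -2.2993e+5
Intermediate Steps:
c(P, q) = q + 16*P + P*q
(-248419 + o(c(14, X(-1)))) + 18492 = (-248419 + 1/(-1 + 16*14 + 14*(-1))) + 18492 = (-248419 + 1/(-1 + 224 - 14)) + 18492 = (-248419 + 1/209) + 18492 = -51919570/209 + 18492 = -48054742/209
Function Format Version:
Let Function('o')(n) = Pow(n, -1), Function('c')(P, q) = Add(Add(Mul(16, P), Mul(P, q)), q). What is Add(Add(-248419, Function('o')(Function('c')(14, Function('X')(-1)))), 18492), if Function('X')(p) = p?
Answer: Rational(-48054742, 209) ≈ -2.2993e+5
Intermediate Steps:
Function('c')(P, q) = Add(q, Mul(16, P), Mul(P, q))
Add(Add(-248419, Function('o')(Function('c')(14, Function('X')(-1)))), 18492) = Add(Add(-248419, Pow(Add(-1, Mul(16, 14), Mul(14, -1)), -1)), 18492) = Add(Add(-248419, Pow(Add(-1, 224, -14), -1)), 18492) = Add(Add(-248419, Pow(209, -1)), 18492) = Add(Add(-248419, Rational(1, 209)), 18492) = Add(Rational(-51919570, 209), 18492) = Rational(-48054742, 209)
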